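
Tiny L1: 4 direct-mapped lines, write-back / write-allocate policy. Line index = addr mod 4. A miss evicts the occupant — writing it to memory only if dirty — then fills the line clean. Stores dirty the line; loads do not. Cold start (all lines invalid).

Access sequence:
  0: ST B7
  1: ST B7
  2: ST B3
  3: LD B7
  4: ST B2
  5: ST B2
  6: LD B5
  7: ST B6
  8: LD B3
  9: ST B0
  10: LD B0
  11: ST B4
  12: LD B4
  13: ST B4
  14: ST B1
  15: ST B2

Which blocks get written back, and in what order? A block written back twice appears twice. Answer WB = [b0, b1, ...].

WB = [7, 3, 2, 0, 6]

0: W B7 -> L3 miss  d=D]
1: W B7 -> L3 hit  d=D]
2: W B3 -> L3 miss wb->B7  d=D]
3: R B7 -> L3 miss wb->B3  d=-]
4: W B2 -> L2 miss  d=D]
5: W B2 -> L2 hit  d=D]
6: R B5 -> L1 miss  d=-]
7: W B6 -> L2 miss wb->B2  d=D]
8: R B3 -> L3 miss  d=-]
9: W B0 -> L0 miss  d=D]
10: R B0 -> L0 hit  d=D]
11: W B4 -> L0 miss wb->B0  d=D]
12: R B4 -> L0 hit  d=D]
13: W B4 -> L0 hit  d=D]
14: W B1 -> L1 miss  d=D]
15: W B2 -> L2 miss wb->B6  d=D]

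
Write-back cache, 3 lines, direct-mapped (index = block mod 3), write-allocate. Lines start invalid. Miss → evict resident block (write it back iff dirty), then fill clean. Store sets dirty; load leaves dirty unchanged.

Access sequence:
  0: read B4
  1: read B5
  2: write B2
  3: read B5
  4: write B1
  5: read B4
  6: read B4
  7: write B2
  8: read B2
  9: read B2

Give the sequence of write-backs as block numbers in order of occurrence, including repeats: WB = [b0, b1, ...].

  0 | R B4 → L1 miss [-]
  1 | R B5 → L2 miss [-]
  2 | W B2 → L2 miss [D]
  3 | R B5 → L2 miss wb→B2 [-]
  4 | W B1 → L1 miss [D]
  5 | R B4 → L1 miss wb→B1 [-]
  6 | R B4 → L1 hit [-]
  7 | W B2 → L2 miss [D]
  8 | R B2 → L2 hit [D]
  9 | R B2 → L2 hit [D]

WB = [2, 1]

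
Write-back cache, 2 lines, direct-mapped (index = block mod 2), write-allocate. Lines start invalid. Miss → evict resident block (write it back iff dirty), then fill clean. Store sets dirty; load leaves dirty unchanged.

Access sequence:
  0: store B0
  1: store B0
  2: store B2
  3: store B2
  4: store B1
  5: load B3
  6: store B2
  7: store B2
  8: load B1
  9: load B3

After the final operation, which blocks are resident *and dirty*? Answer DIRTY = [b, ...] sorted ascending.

  0 | W B0 → L0 miss [D]
  1 | W B0 → L0 hit [D]
  2 | W B2 → L0 miss wb→B0 [D]
  3 | W B2 → L0 hit [D]
  4 | W B1 → L1 miss [D]
  5 | R B3 → L1 miss wb→B1 [-]
  6 | W B2 → L0 hit [D]
  7 | W B2 → L0 hit [D]
  8 | R B1 → L1 miss [-]
  9 | R B3 → L1 miss [-]

DIRTY = [2]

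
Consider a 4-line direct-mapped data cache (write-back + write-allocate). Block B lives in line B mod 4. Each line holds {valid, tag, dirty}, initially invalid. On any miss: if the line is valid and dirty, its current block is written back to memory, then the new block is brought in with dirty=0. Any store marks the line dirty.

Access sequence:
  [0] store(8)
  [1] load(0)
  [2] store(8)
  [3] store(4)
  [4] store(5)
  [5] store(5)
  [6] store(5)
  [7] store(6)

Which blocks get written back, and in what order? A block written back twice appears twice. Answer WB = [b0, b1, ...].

0: W B8 -> L0 miss  d=D]
1: R B0 -> L0 miss wb->B8  d=-]
2: W B8 -> L0 miss  d=D]
3: W B4 -> L0 miss wb->B8  d=D]
4: W B5 -> L1 miss  d=D]
5: W B5 -> L1 hit  d=D]
6: W B5 -> L1 hit  d=D]
7: W B6 -> L2 miss  d=D]

WB = [8, 8]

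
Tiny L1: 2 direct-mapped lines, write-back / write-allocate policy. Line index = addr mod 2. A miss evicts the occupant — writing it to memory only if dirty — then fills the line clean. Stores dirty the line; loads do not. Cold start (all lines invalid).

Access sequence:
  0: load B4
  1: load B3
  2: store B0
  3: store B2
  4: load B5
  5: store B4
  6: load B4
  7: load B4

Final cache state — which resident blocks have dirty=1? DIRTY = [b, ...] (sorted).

0: R B4 → L0 miss [-]
1: R B3 → L1 miss [-]
2: W B0 → L0 miss [D]
3: W B2 → L0 miss wb→B0 [D]
4: R B5 → L1 miss [-]
5: W B4 → L0 miss wb→B2 [D]
6: R B4 → L0 hit [D]
7: R B4 → L0 hit [D]

DIRTY = [4]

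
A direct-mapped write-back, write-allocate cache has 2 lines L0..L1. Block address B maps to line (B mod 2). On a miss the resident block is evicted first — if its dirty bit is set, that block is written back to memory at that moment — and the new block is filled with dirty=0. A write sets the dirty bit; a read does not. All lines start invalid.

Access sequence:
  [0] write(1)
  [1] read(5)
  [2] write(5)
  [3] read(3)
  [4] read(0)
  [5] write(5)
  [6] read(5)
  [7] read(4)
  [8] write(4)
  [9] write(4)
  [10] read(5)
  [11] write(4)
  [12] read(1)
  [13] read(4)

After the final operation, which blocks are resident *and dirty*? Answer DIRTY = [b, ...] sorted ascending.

0: W B1 -> L1 miss  d=D]
1: R B5 -> L1 miss wb->B1  d=-]
2: W B5 -> L1 hit  d=D]
3: R B3 -> L1 miss wb->B5  d=-]
4: R B0 -> L0 miss  d=-]
5: W B5 -> L1 miss  d=D]
6: R B5 -> L1 hit  d=D]
7: R B4 -> L0 miss  d=-]
8: W B4 -> L0 hit  d=D]
9: W B4 -> L0 hit  d=D]
10: R B5 -> L1 hit  d=D]
11: W B4 -> L0 hit  d=D]
12: R B1 -> L1 miss wb->B5  d=-]
13: R B4 -> L0 hit  d=D]

DIRTY = [4]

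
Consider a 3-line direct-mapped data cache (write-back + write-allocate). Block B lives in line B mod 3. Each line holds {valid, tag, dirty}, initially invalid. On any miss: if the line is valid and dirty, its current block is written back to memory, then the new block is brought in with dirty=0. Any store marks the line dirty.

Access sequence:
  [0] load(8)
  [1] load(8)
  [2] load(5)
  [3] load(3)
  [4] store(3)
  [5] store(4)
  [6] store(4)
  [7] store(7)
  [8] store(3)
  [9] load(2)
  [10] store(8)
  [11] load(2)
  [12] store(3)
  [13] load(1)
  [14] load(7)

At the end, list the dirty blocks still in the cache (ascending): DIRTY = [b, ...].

0: R B8 -> L2 miss  d=-]
1: R B8 -> L2 hit  d=-]
2: R B5 -> L2 miss  d=-]
3: R B3 -> L0 miss  d=-]
4: W B3 -> L0 hit  d=D]
5: W B4 -> L1 miss  d=D]
6: W B4 -> L1 hit  d=D]
7: W B7 -> L1 miss wb->B4  d=D]
8: W B3 -> L0 hit  d=D]
9: R B2 -> L2 miss  d=-]
10: W B8 -> L2 miss  d=D]
11: R B2 -> L2 miss wb->B8  d=-]
12: W B3 -> L0 hit  d=D]
13: R B1 -> L1 miss wb->B7  d=-]
14: R B7 -> L1 miss  d=-]

DIRTY = [3]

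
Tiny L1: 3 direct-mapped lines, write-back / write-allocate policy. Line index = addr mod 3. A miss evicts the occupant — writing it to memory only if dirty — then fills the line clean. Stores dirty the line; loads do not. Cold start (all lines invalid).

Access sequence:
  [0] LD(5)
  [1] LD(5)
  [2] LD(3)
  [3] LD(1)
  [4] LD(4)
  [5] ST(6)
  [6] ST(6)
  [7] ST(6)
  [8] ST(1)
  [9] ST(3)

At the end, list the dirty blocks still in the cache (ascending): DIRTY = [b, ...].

0: R B5 -> L2 miss  d=-]
1: R B5 -> L2 hit  d=-]
2: R B3 -> L0 miss  d=-]
3: R B1 -> L1 miss  d=-]
4: R B4 -> L1 miss  d=-]
5: W B6 -> L0 miss  d=D]
6: W B6 -> L0 hit  d=D]
7: W B6 -> L0 hit  d=D]
8: W B1 -> L1 miss  d=D]
9: W B3 -> L0 miss wb->B6  d=D]

DIRTY = [1, 3]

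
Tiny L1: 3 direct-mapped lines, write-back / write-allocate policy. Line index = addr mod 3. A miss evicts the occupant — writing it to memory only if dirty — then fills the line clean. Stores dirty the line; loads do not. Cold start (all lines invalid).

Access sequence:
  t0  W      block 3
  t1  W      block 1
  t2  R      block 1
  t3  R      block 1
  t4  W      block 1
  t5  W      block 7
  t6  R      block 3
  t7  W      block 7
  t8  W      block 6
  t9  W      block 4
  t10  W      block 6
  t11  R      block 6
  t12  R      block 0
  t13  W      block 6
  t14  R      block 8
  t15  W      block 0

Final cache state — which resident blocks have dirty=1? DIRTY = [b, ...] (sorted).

DIRTY = [0, 4]

0: W B3 → L0 miss [D]
1: W B1 → L1 miss [D]
2: R B1 → L1 hit [D]
3: R B1 → L1 hit [D]
4: W B1 → L1 hit [D]
5: W B7 → L1 miss wb→B1 [D]
6: R B3 → L0 hit [D]
7: W B7 → L1 hit [D]
8: W B6 → L0 miss wb→B3 [D]
9: W B4 → L1 miss wb→B7 [D]
10: W B6 → L0 hit [D]
11: R B6 → L0 hit [D]
12: R B0 → L0 miss wb→B6 [-]
13: W B6 → L0 miss [D]
14: R B8 → L2 miss [-]
15: W B0 → L0 miss wb→B6 [D]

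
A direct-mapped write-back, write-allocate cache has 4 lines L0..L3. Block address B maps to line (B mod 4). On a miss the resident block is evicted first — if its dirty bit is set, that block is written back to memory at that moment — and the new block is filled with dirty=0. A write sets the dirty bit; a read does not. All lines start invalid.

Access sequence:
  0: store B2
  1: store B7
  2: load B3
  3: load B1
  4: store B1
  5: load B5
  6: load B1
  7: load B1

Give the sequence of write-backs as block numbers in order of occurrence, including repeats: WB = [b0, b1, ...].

WB = [7, 1]

0: W B2 → L2 miss [D]
1: W B7 → L3 miss [D]
2: R B3 → L3 miss wb→B7 [-]
3: R B1 → L1 miss [-]
4: W B1 → L1 hit [D]
5: R B5 → L1 miss wb→B1 [-]
6: R B1 → L1 miss [-]
7: R B1 → L1 hit [-]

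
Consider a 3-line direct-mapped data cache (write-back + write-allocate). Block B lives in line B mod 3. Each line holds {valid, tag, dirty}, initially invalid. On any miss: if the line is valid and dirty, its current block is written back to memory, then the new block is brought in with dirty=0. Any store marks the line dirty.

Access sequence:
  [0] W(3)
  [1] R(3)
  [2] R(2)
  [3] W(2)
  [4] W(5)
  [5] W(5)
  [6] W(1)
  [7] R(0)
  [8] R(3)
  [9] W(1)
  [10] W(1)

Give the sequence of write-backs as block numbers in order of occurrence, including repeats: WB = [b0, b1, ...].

WB = [2, 3]

0: W B3 -> L0 miss  d=D]
1: R B3 -> L0 hit  d=D]
2: R B2 -> L2 miss  d=-]
3: W B2 -> L2 hit  d=D]
4: W B5 -> L2 miss wb->B2  d=D]
5: W B5 -> L2 hit  d=D]
6: W B1 -> L1 miss  d=D]
7: R B0 -> L0 miss wb->B3  d=-]
8: R B3 -> L0 miss  d=-]
9: W B1 -> L1 hit  d=D]
10: W B1 -> L1 hit  d=D]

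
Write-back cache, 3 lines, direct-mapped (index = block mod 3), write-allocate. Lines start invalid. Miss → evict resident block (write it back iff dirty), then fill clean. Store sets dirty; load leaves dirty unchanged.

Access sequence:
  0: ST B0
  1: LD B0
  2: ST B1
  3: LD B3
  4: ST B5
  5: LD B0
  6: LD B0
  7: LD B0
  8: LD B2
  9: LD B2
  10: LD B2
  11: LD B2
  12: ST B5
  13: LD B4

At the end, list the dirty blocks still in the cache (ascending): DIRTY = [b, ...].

DIRTY = [5]

0: W B0 -> L0 miss  d=D]
1: R B0 -> L0 hit  d=D]
2: W B1 -> L1 miss  d=D]
3: R B3 -> L0 miss wb->B0  d=-]
4: W B5 -> L2 miss  d=D]
5: R B0 -> L0 miss  d=-]
6: R B0 -> L0 hit  d=-]
7: R B0 -> L0 hit  d=-]
8: R B2 -> L2 miss wb->B5  d=-]
9: R B2 -> L2 hit  d=-]
10: R B2 -> L2 hit  d=-]
11: R B2 -> L2 hit  d=-]
12: W B5 -> L2 miss  d=D]
13: R B4 -> L1 miss wb->B1  d=-]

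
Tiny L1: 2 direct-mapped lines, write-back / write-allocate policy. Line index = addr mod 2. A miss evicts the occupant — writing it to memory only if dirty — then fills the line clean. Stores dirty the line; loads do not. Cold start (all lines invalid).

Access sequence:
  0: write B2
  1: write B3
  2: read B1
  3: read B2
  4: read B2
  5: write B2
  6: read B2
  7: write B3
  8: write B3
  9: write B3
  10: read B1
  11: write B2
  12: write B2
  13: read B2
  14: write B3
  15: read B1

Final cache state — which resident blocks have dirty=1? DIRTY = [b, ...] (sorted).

DIRTY = [2]

0: W B2 -> L0 miss  d=D]
1: W B3 -> L1 miss  d=D]
2: R B1 -> L1 miss wb->B3  d=-]
3: R B2 -> L0 hit  d=D]
4: R B2 -> L0 hit  d=D]
5: W B2 -> L0 hit  d=D]
6: R B2 -> L0 hit  d=D]
7: W B3 -> L1 miss  d=D]
8: W B3 -> L1 hit  d=D]
9: W B3 -> L1 hit  d=D]
10: R B1 -> L1 miss wb->B3  d=-]
11: W B2 -> L0 hit  d=D]
12: W B2 -> L0 hit  d=D]
13: R B2 -> L0 hit  d=D]
14: W B3 -> L1 miss  d=D]
15: R B1 -> L1 miss wb->B3  d=-]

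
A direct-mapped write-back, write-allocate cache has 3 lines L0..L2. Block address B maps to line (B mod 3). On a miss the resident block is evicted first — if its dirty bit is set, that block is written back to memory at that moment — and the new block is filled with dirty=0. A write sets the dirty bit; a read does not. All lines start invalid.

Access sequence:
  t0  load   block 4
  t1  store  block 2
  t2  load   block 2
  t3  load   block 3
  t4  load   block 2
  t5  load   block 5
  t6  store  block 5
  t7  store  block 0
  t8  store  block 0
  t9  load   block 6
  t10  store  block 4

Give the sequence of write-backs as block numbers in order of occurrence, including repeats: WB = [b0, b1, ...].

0: R B4 → L1 miss [-]
1: W B2 → L2 miss [D]
2: R B2 → L2 hit [D]
3: R B3 → L0 miss [-]
4: R B2 → L2 hit [D]
5: R B5 → L2 miss wb→B2 [-]
6: W B5 → L2 hit [D]
7: W B0 → L0 miss [D]
8: W B0 → L0 hit [D]
9: R B6 → L0 miss wb→B0 [-]
10: W B4 → L1 hit [D]

WB = [2, 0]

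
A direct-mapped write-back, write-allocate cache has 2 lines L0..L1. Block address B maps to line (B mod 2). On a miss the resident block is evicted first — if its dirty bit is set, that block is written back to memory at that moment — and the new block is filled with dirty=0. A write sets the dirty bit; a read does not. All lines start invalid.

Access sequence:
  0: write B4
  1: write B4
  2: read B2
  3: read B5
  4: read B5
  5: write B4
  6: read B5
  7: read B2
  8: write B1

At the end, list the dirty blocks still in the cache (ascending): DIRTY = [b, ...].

0: W B4 -> L0 miss  d=D]
1: W B4 -> L0 hit  d=D]
2: R B2 -> L0 miss wb->B4  d=-]
3: R B5 -> L1 miss  d=-]
4: R B5 -> L1 hit  d=-]
5: W B4 -> L0 miss  d=D]
6: R B5 -> L1 hit  d=-]
7: R B2 -> L0 miss wb->B4  d=-]
8: W B1 -> L1 miss  d=D]

DIRTY = [1]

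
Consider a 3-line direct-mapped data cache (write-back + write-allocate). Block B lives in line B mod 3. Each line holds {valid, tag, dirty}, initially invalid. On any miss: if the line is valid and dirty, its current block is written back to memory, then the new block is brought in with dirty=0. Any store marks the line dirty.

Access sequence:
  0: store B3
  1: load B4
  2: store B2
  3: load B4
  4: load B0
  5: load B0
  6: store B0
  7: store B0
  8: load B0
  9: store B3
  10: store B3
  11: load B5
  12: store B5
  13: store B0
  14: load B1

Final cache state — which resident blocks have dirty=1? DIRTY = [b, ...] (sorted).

DIRTY = [0, 5]

0: W B3 → L0 miss [D]
1: R B4 → L1 miss [-]
2: W B2 → L2 miss [D]
3: R B4 → L1 hit [-]
4: R B0 → L0 miss wb→B3 [-]
5: R B0 → L0 hit [-]
6: W B0 → L0 hit [D]
7: W B0 → L0 hit [D]
8: R B0 → L0 hit [D]
9: W B3 → L0 miss wb→B0 [D]
10: W B3 → L0 hit [D]
11: R B5 → L2 miss wb→B2 [-]
12: W B5 → L2 hit [D]
13: W B0 → L0 miss wb→B3 [D]
14: R B1 → L1 miss [-]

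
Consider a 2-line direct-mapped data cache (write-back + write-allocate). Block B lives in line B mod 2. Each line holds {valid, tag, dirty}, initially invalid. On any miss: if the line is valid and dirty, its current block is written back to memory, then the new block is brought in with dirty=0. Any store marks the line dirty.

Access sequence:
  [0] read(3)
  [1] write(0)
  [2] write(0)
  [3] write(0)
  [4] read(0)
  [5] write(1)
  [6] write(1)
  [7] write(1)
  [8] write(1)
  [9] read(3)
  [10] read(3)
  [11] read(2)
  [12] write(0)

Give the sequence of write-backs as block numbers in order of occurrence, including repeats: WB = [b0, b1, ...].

0: R B3 → L1 miss [-]
1: W B0 → L0 miss [D]
2: W B0 → L0 hit [D]
3: W B0 → L0 hit [D]
4: R B0 → L0 hit [D]
5: W B1 → L1 miss [D]
6: W B1 → L1 hit [D]
7: W B1 → L1 hit [D]
8: W B1 → L1 hit [D]
9: R B3 → L1 miss wb→B1 [-]
10: R B3 → L1 hit [-]
11: R B2 → L0 miss wb→B0 [-]
12: W B0 → L0 miss [D]

WB = [1, 0]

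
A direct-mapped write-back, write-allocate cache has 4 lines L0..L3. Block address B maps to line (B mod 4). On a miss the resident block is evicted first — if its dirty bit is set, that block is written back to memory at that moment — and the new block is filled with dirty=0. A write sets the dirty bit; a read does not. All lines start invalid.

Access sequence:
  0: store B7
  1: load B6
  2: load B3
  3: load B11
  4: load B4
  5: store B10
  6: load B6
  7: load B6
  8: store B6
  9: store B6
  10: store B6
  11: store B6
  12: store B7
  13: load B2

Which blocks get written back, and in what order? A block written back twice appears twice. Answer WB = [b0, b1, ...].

0: W B7 → L3 miss [D]
1: R B6 → L2 miss [-]
2: R B3 → L3 miss wb→B7 [-]
3: R B11 → L3 miss [-]
4: R B4 → L0 miss [-]
5: W B10 → L2 miss [D]
6: R B6 → L2 miss wb→B10 [-]
7: R B6 → L2 hit [-]
8: W B6 → L2 hit [D]
9: W B6 → L2 hit [D]
10: W B6 → L2 hit [D]
11: W B6 → L2 hit [D]
12: W B7 → L3 miss [D]
13: R B2 → L2 miss wb→B6 [-]

WB = [7, 10, 6]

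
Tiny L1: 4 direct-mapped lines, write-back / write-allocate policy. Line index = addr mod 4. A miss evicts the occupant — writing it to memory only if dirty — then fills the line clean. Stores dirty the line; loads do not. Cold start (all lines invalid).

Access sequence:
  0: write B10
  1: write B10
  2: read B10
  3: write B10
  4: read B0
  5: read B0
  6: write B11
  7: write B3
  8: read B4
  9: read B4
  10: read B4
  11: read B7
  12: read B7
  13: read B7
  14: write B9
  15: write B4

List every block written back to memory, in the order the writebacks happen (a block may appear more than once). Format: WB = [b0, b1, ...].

WB = [11, 3]

  0 | W B10 → L2 miss [D]
  1 | W B10 → L2 hit [D]
  2 | R B10 → L2 hit [D]
  3 | W B10 → L2 hit [D]
  4 | R B0 → L0 miss [-]
  5 | R B0 → L0 hit [-]
  6 | W B11 → L3 miss [D]
  7 | W B3 → L3 miss wb→B11 [D]
  8 | R B4 → L0 miss [-]
  9 | R B4 → L0 hit [-]
  10 | R B4 → L0 hit [-]
  11 | R B7 → L3 miss wb→B3 [-]
  12 | R B7 → L3 hit [-]
  13 | R B7 → L3 hit [-]
  14 | W B9 → L1 miss [D]
  15 | W B4 → L0 hit [D]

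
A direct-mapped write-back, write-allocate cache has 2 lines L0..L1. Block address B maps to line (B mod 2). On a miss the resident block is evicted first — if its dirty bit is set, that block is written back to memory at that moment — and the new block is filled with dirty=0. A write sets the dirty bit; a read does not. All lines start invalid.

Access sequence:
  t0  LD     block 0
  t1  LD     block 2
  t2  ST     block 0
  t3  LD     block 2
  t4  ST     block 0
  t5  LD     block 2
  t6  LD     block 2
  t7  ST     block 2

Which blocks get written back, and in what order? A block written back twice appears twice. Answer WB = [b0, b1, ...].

0: R B0 -> L0 miss  d=-]
1: R B2 -> L0 miss  d=-]
2: W B0 -> L0 miss  d=D]
3: R B2 -> L0 miss wb->B0  d=-]
4: W B0 -> L0 miss  d=D]
5: R B2 -> L0 miss wb->B0  d=-]
6: R B2 -> L0 hit  d=-]
7: W B2 -> L0 hit  d=D]

WB = [0, 0]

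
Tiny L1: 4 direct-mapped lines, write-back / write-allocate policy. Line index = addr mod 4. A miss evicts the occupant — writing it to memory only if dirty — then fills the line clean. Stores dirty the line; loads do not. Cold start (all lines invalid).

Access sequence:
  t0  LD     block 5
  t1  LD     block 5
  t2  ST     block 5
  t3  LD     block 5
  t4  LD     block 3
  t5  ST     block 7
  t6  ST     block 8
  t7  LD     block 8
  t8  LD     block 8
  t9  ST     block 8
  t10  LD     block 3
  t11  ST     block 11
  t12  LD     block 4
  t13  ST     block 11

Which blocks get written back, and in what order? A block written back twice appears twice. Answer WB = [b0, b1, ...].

WB = [7, 8]

  0 | R B5 → L1 miss [-]
  1 | R B5 → L1 hit [-]
  2 | W B5 → L1 hit [D]
  3 | R B5 → L1 hit [D]
  4 | R B3 → L3 miss [-]
  5 | W B7 → L3 miss [D]
  6 | W B8 → L0 miss [D]
  7 | R B8 → L0 hit [D]
  8 | R B8 → L0 hit [D]
  9 | W B8 → L0 hit [D]
  10 | R B3 → L3 miss wb→B7 [-]
  11 | W B11 → L3 miss [D]
  12 | R B4 → L0 miss wb→B8 [-]
  13 | W B11 → L3 hit [D]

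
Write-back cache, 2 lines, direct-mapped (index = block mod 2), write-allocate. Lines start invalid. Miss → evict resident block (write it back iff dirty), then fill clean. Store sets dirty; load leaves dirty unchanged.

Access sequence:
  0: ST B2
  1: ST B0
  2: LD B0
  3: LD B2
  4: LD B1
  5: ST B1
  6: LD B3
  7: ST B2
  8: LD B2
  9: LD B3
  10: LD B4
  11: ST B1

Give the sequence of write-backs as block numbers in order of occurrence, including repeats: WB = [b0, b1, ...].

0: W B2 -> L0 miss  d=D]
1: W B0 -> L0 miss wb->B2  d=D]
2: R B0 -> L0 hit  d=D]
3: R B2 -> L0 miss wb->B0  d=-]
4: R B1 -> L1 miss  d=-]
5: W B1 -> L1 hit  d=D]
6: R B3 -> L1 miss wb->B1  d=-]
7: W B2 -> L0 hit  d=D]
8: R B2 -> L0 hit  d=D]
9: R B3 -> L1 hit  d=-]
10: R B4 -> L0 miss wb->B2  d=-]
11: W B1 -> L1 miss  d=D]

WB = [2, 0, 1, 2]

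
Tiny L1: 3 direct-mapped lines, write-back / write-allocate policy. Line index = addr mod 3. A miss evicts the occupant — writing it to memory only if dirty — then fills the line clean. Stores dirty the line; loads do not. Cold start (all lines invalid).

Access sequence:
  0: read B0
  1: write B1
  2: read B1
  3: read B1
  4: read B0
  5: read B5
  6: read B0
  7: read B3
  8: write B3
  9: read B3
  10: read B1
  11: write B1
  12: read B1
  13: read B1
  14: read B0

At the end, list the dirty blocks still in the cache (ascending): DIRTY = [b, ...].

DIRTY = [1]

0: R B0 → L0 miss [-]
1: W B1 → L1 miss [D]
2: R B1 → L1 hit [D]
3: R B1 → L1 hit [D]
4: R B0 → L0 hit [-]
5: R B5 → L2 miss [-]
6: R B0 → L0 hit [-]
7: R B3 → L0 miss [-]
8: W B3 → L0 hit [D]
9: R B3 → L0 hit [D]
10: R B1 → L1 hit [D]
11: W B1 → L1 hit [D]
12: R B1 → L1 hit [D]
13: R B1 → L1 hit [D]
14: R B0 → L0 miss wb→B3 [-]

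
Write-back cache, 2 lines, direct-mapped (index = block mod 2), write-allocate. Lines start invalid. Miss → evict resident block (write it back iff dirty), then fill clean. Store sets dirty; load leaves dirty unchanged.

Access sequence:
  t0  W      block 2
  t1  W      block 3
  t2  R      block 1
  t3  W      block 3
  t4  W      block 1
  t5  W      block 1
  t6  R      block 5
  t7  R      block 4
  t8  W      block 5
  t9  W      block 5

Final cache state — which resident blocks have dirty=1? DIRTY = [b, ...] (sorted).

0: W B2 -> L0 miss  d=D]
1: W B3 -> L1 miss  d=D]
2: R B1 -> L1 miss wb->B3  d=-]
3: W B3 -> L1 miss  d=D]
4: W B1 -> L1 miss wb->B3  d=D]
5: W B1 -> L1 hit  d=D]
6: R B5 -> L1 miss wb->B1  d=-]
7: R B4 -> L0 miss wb->B2  d=-]
8: W B5 -> L1 hit  d=D]
9: W B5 -> L1 hit  d=D]

DIRTY = [5]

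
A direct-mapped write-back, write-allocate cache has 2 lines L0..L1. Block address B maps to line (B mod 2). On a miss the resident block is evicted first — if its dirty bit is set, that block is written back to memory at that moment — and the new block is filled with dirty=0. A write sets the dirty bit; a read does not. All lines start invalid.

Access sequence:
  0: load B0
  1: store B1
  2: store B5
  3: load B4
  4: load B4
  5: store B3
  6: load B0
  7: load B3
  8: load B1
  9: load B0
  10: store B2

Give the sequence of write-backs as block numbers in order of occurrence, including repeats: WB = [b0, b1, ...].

WB = [1, 5, 3]

0: R B0 -> L0 miss  d=-]
1: W B1 -> L1 miss  d=D]
2: W B5 -> L1 miss wb->B1  d=D]
3: R B4 -> L0 miss  d=-]
4: R B4 -> L0 hit  d=-]
5: W B3 -> L1 miss wb->B5  d=D]
6: R B0 -> L0 miss  d=-]
7: R B3 -> L1 hit  d=D]
8: R B1 -> L1 miss wb->B3  d=-]
9: R B0 -> L0 hit  d=-]
10: W B2 -> L0 miss  d=D]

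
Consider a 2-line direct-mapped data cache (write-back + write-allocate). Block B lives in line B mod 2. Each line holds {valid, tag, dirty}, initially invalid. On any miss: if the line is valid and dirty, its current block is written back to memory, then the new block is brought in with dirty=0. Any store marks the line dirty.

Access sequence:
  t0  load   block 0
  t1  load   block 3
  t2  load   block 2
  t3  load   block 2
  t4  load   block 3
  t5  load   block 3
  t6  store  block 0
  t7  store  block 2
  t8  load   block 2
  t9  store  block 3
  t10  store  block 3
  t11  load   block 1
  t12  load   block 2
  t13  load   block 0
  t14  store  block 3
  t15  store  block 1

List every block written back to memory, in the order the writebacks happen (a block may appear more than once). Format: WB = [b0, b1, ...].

WB = [0, 3, 2, 3]

0: R B0 -> L0 miss  d=-]
1: R B3 -> L1 miss  d=-]
2: R B2 -> L0 miss  d=-]
3: R B2 -> L0 hit  d=-]
4: R B3 -> L1 hit  d=-]
5: R B3 -> L1 hit  d=-]
6: W B0 -> L0 miss  d=D]
7: W B2 -> L0 miss wb->B0  d=D]
8: R B2 -> L0 hit  d=D]
9: W B3 -> L1 hit  d=D]
10: W B3 -> L1 hit  d=D]
11: R B1 -> L1 miss wb->B3  d=-]
12: R B2 -> L0 hit  d=D]
13: R B0 -> L0 miss wb->B2  d=-]
14: W B3 -> L1 miss  d=D]
15: W B1 -> L1 miss wb->B3  d=D]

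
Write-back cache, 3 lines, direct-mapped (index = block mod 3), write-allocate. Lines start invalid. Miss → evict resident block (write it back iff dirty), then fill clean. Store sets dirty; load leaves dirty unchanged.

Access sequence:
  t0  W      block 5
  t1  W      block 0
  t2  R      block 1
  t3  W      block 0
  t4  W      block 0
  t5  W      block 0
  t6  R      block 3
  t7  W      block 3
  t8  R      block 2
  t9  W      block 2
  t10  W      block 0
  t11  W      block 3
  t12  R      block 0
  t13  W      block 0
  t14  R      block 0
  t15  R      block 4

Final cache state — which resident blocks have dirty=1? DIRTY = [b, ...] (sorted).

  0 | W B5 → L2 miss [D]
  1 | W B0 → L0 miss [D]
  2 | R B1 → L1 miss [-]
  3 | W B0 → L0 hit [D]
  4 | W B0 → L0 hit [D]
  5 | W B0 → L0 hit [D]
  6 | R B3 → L0 miss wb→B0 [-]
  7 | W B3 → L0 hit [D]
  8 | R B2 → L2 miss wb→B5 [-]
  9 | W B2 → L2 hit [D]
  10 | W B0 → L0 miss wb→B3 [D]
  11 | W B3 → L0 miss wb→B0 [D]
  12 | R B0 → L0 miss wb→B3 [-]
  13 | W B0 → L0 hit [D]
  14 | R B0 → L0 hit [D]
  15 | R B4 → L1 miss [-]

DIRTY = [0, 2]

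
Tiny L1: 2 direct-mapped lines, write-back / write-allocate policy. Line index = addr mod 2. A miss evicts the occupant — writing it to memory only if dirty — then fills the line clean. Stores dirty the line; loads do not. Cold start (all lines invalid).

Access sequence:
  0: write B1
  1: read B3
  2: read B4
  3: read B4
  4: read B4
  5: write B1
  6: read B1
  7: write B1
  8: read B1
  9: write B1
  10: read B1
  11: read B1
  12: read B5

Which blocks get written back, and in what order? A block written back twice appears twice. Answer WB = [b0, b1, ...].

WB = [1, 1]

0: W B1 → L1 miss [D]
1: R B3 → L1 miss wb→B1 [-]
2: R B4 → L0 miss [-]
3: R B4 → L0 hit [-]
4: R B4 → L0 hit [-]
5: W B1 → L1 miss [D]
6: R B1 → L1 hit [D]
7: W B1 → L1 hit [D]
8: R B1 → L1 hit [D]
9: W B1 → L1 hit [D]
10: R B1 → L1 hit [D]
11: R B1 → L1 hit [D]
12: R B5 → L1 miss wb→B1 [-]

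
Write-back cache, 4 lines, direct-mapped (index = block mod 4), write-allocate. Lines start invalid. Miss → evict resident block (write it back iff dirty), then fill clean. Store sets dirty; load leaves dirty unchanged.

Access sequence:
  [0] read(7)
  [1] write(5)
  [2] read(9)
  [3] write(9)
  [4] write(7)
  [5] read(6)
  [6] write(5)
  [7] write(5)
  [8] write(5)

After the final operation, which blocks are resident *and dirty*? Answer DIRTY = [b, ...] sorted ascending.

DIRTY = [5, 7]

  0 | R B7 → L3 miss [-]
  1 | W B5 → L1 miss [D]
  2 | R B9 → L1 miss wb→B5 [-]
  3 | W B9 → L1 hit [D]
  4 | W B7 → L3 hit [D]
  5 | R B6 → L2 miss [-]
  6 | W B5 → L1 miss wb→B9 [D]
  7 | W B5 → L1 hit [D]
  8 | W B5 → L1 hit [D]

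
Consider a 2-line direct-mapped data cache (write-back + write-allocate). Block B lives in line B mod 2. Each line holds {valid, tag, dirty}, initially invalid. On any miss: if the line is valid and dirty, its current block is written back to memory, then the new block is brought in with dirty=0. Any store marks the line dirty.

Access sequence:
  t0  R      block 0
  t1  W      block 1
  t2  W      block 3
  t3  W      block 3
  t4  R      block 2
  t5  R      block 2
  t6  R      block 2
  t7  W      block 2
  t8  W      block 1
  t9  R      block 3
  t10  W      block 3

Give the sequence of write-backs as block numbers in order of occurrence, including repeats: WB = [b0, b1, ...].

  0 | R B0 → L0 miss [-]
  1 | W B1 → L1 miss [D]
  2 | W B3 → L1 miss wb→B1 [D]
  3 | W B3 → L1 hit [D]
  4 | R B2 → L0 miss [-]
  5 | R B2 → L0 hit [-]
  6 | R B2 → L0 hit [-]
  7 | W B2 → L0 hit [D]
  8 | W B1 → L1 miss wb→B3 [D]
  9 | R B3 → L1 miss wb→B1 [-]
  10 | W B3 → L1 hit [D]

WB = [1, 3, 1]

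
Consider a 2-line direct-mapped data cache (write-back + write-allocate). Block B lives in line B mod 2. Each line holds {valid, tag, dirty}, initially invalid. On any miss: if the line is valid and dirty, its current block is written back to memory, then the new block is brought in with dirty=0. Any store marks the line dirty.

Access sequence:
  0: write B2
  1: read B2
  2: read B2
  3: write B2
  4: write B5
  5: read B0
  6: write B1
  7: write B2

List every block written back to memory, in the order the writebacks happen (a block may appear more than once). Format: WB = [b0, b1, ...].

  0 | W B2 → L0 miss [D]
  1 | R B2 → L0 hit [D]
  2 | R B2 → L0 hit [D]
  3 | W B2 → L0 hit [D]
  4 | W B5 → L1 miss [D]
  5 | R B0 → L0 miss wb→B2 [-]
  6 | W B1 → L1 miss wb→B5 [D]
  7 | W B2 → L0 miss [D]

WB = [2, 5]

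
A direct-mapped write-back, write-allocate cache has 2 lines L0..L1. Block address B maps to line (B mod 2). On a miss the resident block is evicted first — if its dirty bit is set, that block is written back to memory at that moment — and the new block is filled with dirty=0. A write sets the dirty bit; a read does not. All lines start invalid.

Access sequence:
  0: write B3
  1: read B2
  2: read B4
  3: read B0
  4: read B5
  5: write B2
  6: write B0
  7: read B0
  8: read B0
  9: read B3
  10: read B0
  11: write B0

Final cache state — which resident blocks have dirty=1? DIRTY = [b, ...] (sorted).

DIRTY = [0]

0: W B3 → L1 miss [D]
1: R B2 → L0 miss [-]
2: R B4 → L0 miss [-]
3: R B0 → L0 miss [-]
4: R B5 → L1 miss wb→B3 [-]
5: W B2 → L0 miss [D]
6: W B0 → L0 miss wb→B2 [D]
7: R B0 → L0 hit [D]
8: R B0 → L0 hit [D]
9: R B3 → L1 miss [-]
10: R B0 → L0 hit [D]
11: W B0 → L0 hit [D]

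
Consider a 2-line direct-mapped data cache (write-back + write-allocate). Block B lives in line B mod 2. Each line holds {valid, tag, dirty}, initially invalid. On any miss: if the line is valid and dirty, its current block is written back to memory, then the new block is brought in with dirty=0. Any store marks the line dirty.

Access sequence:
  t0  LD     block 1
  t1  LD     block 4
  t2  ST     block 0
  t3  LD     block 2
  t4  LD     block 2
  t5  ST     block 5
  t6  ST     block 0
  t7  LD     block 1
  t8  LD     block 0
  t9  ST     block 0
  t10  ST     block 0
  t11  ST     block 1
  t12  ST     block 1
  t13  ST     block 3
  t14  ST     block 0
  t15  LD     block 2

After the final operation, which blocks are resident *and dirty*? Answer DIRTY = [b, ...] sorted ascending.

  0 | R B1 → L1 miss [-]
  1 | R B4 → L0 miss [-]
  2 | W B0 → L0 miss [D]
  3 | R B2 → L0 miss wb→B0 [-]
  4 | R B2 → L0 hit [-]
  5 | W B5 → L1 miss [D]
  6 | W B0 → L0 miss [D]
  7 | R B1 → L1 miss wb→B5 [-]
  8 | R B0 → L0 hit [D]
  9 | W B0 → L0 hit [D]
  10 | W B0 → L0 hit [D]
  11 | W B1 → L1 hit [D]
  12 | W B1 → L1 hit [D]
  13 | W B3 → L1 miss wb→B1 [D]
  14 | W B0 → L0 hit [D]
  15 | R B2 → L0 miss wb→B0 [-]

DIRTY = [3]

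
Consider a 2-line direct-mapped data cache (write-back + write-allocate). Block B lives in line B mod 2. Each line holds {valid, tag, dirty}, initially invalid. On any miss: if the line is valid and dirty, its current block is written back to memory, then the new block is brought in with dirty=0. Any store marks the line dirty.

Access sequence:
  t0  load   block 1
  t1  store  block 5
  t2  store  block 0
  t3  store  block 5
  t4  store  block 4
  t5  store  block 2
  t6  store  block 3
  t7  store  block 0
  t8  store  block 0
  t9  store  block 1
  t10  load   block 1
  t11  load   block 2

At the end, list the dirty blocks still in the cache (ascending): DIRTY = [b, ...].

  0 | R B1 → L1 miss [-]
  1 | W B5 → L1 miss [D]
  2 | W B0 → L0 miss [D]
  3 | W B5 → L1 hit [D]
  4 | W B4 → L0 miss wb→B0 [D]
  5 | W B2 → L0 miss wb→B4 [D]
  6 | W B3 → L1 miss wb→B5 [D]
  7 | W B0 → L0 miss wb→B2 [D]
  8 | W B0 → L0 hit [D]
  9 | W B1 → L1 miss wb→B3 [D]
  10 | R B1 → L1 hit [D]
  11 | R B2 → L0 miss wb→B0 [-]

DIRTY = [1]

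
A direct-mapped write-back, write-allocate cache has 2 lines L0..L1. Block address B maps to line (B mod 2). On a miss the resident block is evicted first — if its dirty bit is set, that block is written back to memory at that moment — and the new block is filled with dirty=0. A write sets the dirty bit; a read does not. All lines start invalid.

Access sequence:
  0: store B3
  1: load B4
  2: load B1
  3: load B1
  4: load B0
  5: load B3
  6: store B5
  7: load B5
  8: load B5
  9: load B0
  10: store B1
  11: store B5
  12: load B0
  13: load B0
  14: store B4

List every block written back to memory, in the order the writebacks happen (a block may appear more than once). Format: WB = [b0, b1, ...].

WB = [3, 5, 1]

  0 | W B3 → L1 miss [D]
  1 | R B4 → L0 miss [-]
  2 | R B1 → L1 miss wb→B3 [-]
  3 | R B1 → L1 hit [-]
  4 | R B0 → L0 miss [-]
  5 | R B3 → L1 miss [-]
  6 | W B5 → L1 miss [D]
  7 | R B5 → L1 hit [D]
  8 | R B5 → L1 hit [D]
  9 | R B0 → L0 hit [-]
  10 | W B1 → L1 miss wb→B5 [D]
  11 | W B5 → L1 miss wb→B1 [D]
  12 | R B0 → L0 hit [-]
  13 | R B0 → L0 hit [-]
  14 | W B4 → L0 miss [D]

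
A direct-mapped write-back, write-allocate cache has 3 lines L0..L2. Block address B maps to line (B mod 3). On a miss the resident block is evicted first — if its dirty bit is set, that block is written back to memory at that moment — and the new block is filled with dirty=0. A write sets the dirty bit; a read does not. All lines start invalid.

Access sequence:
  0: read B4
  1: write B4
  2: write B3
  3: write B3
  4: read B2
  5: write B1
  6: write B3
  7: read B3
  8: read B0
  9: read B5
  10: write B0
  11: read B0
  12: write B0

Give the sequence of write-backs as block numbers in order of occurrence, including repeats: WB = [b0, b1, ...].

WB = [4, 3]

  0 | R B4 → L1 miss [-]
  1 | W B4 → L1 hit [D]
  2 | W B3 → L0 miss [D]
  3 | W B3 → L0 hit [D]
  4 | R B2 → L2 miss [-]
  5 | W B1 → L1 miss wb→B4 [D]
  6 | W B3 → L0 hit [D]
  7 | R B3 → L0 hit [D]
  8 | R B0 → L0 miss wb→B3 [-]
  9 | R B5 → L2 miss [-]
  10 | W B0 → L0 hit [D]
  11 | R B0 → L0 hit [D]
  12 | W B0 → L0 hit [D]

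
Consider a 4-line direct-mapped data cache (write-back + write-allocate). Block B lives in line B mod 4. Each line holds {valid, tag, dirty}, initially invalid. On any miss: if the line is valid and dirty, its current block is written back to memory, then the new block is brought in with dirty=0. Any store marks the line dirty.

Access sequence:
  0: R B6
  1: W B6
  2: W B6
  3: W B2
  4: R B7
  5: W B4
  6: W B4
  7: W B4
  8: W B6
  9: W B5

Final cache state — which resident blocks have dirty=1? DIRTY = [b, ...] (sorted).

0: R B6 → L2 miss [-]
1: W B6 → L2 hit [D]
2: W B6 → L2 hit [D]
3: W B2 → L2 miss wb→B6 [D]
4: R B7 → L3 miss [-]
5: W B4 → L0 miss [D]
6: W B4 → L0 hit [D]
7: W B4 → L0 hit [D]
8: W B6 → L2 miss wb→B2 [D]
9: W B5 → L1 miss [D]

DIRTY = [4, 5, 6]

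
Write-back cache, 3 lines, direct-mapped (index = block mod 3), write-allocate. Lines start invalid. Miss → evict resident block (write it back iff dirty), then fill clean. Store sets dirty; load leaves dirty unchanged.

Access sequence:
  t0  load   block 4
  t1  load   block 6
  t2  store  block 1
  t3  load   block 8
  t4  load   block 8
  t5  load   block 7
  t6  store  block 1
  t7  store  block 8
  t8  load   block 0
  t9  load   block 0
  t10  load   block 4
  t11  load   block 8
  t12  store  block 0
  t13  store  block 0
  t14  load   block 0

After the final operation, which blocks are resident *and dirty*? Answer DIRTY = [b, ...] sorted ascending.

0: R B4 -> L1 miss  d=-]
1: R B6 -> L0 miss  d=-]
2: W B1 -> L1 miss  d=D]
3: R B8 -> L2 miss  d=-]
4: R B8 -> L2 hit  d=-]
5: R B7 -> L1 miss wb->B1  d=-]
6: W B1 -> L1 miss  d=D]
7: W B8 -> L2 hit  d=D]
8: R B0 -> L0 miss  d=-]
9: R B0 -> L0 hit  d=-]
10: R B4 -> L1 miss wb->B1  d=-]
11: R B8 -> L2 hit  d=D]
12: W B0 -> L0 hit  d=D]
13: W B0 -> L0 hit  d=D]
14: R B0 -> L0 hit  d=D]

DIRTY = [0, 8]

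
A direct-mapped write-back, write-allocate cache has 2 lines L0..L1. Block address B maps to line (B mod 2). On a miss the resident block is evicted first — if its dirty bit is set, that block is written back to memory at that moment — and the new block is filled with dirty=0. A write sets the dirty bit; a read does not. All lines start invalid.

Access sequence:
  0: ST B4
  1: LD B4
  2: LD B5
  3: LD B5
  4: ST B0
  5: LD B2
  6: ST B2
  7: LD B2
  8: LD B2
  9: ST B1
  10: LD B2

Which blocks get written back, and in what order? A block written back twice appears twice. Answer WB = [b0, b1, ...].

  0 | W B4 → L0 miss [D]
  1 | R B4 → L0 hit [D]
  2 | R B5 → L1 miss [-]
  3 | R B5 → L1 hit [-]
  4 | W B0 → L0 miss wb→B4 [D]
  5 | R B2 → L0 miss wb→B0 [-]
  6 | W B2 → L0 hit [D]
  7 | R B2 → L0 hit [D]
  8 | R B2 → L0 hit [D]
  9 | W B1 → L1 miss [D]
  10 | R B2 → L0 hit [D]

WB = [4, 0]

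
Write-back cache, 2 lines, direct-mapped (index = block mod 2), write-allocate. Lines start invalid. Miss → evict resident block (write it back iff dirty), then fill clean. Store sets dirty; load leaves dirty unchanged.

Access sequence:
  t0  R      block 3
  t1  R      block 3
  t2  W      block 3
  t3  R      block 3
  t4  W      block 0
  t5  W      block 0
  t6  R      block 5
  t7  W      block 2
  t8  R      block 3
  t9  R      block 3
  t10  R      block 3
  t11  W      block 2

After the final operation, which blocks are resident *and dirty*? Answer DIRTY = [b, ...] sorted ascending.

0: R B3 → L1 miss [-]
1: R B3 → L1 hit [-]
2: W B3 → L1 hit [D]
3: R B3 → L1 hit [D]
4: W B0 → L0 miss [D]
5: W B0 → L0 hit [D]
6: R B5 → L1 miss wb→B3 [-]
7: W B2 → L0 miss wb→B0 [D]
8: R B3 → L1 miss [-]
9: R B3 → L1 hit [-]
10: R B3 → L1 hit [-]
11: W B2 → L0 hit [D]

DIRTY = [2]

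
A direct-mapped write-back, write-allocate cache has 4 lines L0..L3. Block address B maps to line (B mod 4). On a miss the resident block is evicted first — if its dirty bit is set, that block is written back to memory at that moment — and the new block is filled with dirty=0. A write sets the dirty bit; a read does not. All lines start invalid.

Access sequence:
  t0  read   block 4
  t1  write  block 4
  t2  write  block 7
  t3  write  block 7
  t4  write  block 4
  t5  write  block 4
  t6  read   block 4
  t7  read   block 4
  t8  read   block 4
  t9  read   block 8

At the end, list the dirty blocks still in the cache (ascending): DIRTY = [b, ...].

DIRTY = [7]

0: R B4 -> L0 miss  d=-]
1: W B4 -> L0 hit  d=D]
2: W B7 -> L3 miss  d=D]
3: W B7 -> L3 hit  d=D]
4: W B4 -> L0 hit  d=D]
5: W B4 -> L0 hit  d=D]
6: R B4 -> L0 hit  d=D]
7: R B4 -> L0 hit  d=D]
8: R B4 -> L0 hit  d=D]
9: R B8 -> L0 miss wb->B4  d=-]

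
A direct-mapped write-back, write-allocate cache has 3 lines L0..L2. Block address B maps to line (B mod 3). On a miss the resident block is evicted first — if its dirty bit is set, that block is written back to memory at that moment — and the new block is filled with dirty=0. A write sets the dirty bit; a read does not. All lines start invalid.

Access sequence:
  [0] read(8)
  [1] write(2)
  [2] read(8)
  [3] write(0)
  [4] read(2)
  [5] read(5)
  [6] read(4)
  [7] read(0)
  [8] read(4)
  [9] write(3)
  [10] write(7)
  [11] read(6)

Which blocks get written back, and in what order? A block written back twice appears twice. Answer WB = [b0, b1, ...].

WB = [2, 0, 3]

0: R B8 → L2 miss [-]
1: W B2 → L2 miss [D]
2: R B8 → L2 miss wb→B2 [-]
3: W B0 → L0 miss [D]
4: R B2 → L2 miss [-]
5: R B5 → L2 miss [-]
6: R B4 → L1 miss [-]
7: R B0 → L0 hit [D]
8: R B4 → L1 hit [-]
9: W B3 → L0 miss wb→B0 [D]
10: W B7 → L1 miss [D]
11: R B6 → L0 miss wb→B3 [-]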